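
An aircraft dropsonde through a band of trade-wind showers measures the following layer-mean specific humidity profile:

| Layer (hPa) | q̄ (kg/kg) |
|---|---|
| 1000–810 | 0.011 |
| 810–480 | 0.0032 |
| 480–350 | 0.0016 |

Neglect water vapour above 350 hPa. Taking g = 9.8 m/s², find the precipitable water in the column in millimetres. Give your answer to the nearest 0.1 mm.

PW ≈ 34.2 mm

Precipitable water is the column-integrated vapour mass per unit area: PW = (1/g) Σ q̄ Δp, with q in kg/kg and Δp in Pa (1 kg/m² of water = 1 mm).
Layer 1000–810 hPa: Δp = 190 hPa = 19000 Pa, q̄ = 0.011 kg/kg → 0.011 × 19000 / 9.8 = 21.33 mm
Layer 810–480 hPa: Δp = 330 hPa = 33000 Pa, q̄ = 0.0032 kg/kg → 0.0032 × 33000 / 9.8 = 10.78 mm
Layer 480–350 hPa: Δp = 130 hPa = 13000 Pa, q̄ = 0.0016 kg/kg → 0.0016 × 13000 / 9.8 = 2.12 mm
PW = 21.33 + 10.78 + 2.12 = 34.23 ≈ 34.2 mm.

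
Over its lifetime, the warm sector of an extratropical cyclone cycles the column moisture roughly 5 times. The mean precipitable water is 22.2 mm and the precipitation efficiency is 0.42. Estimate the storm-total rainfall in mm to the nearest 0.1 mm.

Each cycle deposits ε × PW = 0.42 × 22.2 = 9.324 mm.
Over 5 cycles: 5 × 9.324 = 46.6 mm.

rainfall ≈ 46.6 mm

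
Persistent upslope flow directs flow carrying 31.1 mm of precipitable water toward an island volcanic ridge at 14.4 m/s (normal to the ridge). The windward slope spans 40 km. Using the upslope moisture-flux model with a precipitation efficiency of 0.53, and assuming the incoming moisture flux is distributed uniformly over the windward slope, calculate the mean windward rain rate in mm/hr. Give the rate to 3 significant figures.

Incoming column moisture flux per unit ridge length: F = V × PW = 14.4 × 31.1 = 447.84 mm·m/s.
Spread over the 40 km slope with efficiency ε = 0.53: R = ε·F/W = 0.53 × 447.84 / 40000 m = 5.934e-03 mm/s.
R = 5.934e-03 × 3600 = 21.4 mm/hr.

R ≈ 21.4 mm/hr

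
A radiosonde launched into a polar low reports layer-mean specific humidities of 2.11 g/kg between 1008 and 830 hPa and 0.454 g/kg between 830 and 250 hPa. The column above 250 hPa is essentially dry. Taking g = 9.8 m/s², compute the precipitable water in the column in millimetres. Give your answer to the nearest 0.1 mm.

PW ≈ 6.5 mm

Precipitable water is the column-integrated vapour mass per unit area: PW = (1/g) Σ q̄ Δp, with q in kg/kg and Δp in Pa (1 kg/m² of water = 1 mm).
Layer 1008–830 hPa: Δp = 178 hPa = 17800 Pa, q̄ = 0.00211 kg/kg → 0.00211 × 17800 / 9.8 = 3.83 mm
Layer 830–250 hPa: Δp = 580 hPa = 58000 Pa, q̄ = 0.000454 kg/kg → 0.000454 × 58000 / 9.8 = 2.69 mm
PW = 3.83 + 2.69 = 6.52 ≈ 6.5 mm.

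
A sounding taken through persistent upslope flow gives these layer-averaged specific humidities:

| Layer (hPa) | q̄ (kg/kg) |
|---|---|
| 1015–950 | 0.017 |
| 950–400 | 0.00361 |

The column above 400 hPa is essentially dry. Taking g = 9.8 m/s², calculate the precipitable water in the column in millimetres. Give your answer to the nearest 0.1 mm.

PW ≈ 31.5 mm

Precipitable water is the column-integrated vapour mass per unit area: PW = (1/g) Σ q̄ Δp, with q in kg/kg and Δp in Pa (1 kg/m² of water = 1 mm).
Layer 1015–950 hPa: Δp = 65 hPa = 6500 Pa, q̄ = 0.017 kg/kg → 0.017 × 6500 / 9.8 = 11.28 mm
Layer 950–400 hPa: Δp = 550 hPa = 55000 Pa, q̄ = 0.00361 kg/kg → 0.00361 × 55000 / 9.8 = 20.26 mm
PW = 11.28 + 20.26 = 31.54 ≈ 31.5 mm.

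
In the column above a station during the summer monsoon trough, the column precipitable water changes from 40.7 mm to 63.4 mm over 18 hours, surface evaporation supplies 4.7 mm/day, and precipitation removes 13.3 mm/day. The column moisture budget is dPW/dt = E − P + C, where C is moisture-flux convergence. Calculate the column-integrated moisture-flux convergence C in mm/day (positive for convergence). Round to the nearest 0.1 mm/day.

dPW/dt = (63.4 − 40.7) mm / (18/24 day) = +30.267 mm/day.
C = dPW/dt − E + P = (+30.267) − 4.7 + 13.3 = 38.9 mm/day.

C ≈ 38.9 mm/day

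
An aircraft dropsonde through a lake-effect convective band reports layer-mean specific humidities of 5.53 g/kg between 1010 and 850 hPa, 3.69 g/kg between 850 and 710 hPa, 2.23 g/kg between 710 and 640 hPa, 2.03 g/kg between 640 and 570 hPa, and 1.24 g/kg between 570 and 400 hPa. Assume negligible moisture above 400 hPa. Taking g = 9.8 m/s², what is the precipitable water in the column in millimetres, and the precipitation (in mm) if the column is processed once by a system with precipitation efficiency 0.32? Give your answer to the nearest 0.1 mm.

Precipitable water is the column-integrated vapour mass per unit area: PW = (1/g) Σ q̄ Δp, with q in kg/kg and Δp in Pa (1 kg/m² of water = 1 mm).
Layer 1010–850 hPa: Δp = 160 hPa = 16000 Pa, q̄ = 0.00553 kg/kg → 0.00553 × 16000 / 9.8 = 9.03 mm
Layer 850–710 hPa: Δp = 140 hPa = 14000 Pa, q̄ = 0.00369 kg/kg → 0.00369 × 14000 / 9.8 = 5.27 mm
Layer 710–640 hPa: Δp = 70 hPa = 7000 Pa, q̄ = 0.00223 kg/kg → 0.00223 × 7000 / 9.8 = 1.59 mm
Layer 640–570 hPa: Δp = 70 hPa = 7000 Pa, q̄ = 0.00203 kg/kg → 0.00203 × 7000 / 9.8 = 1.45 mm
Layer 570–400 hPa: Δp = 170 hPa = 17000 Pa, q̄ = 0.00124 kg/kg → 0.00124 × 17000 / 9.8 = 2.15 mm
PW = 9.03 + 5.27 + 1.59 + 1.45 + 2.15 = 19.49 ≈ 19.5 mm.
Precipitation = ε × PW = 0.32 × 19.5 = 6.2 mm.

PW ≈ 19.5 mm; precipitation ≈ 6.2 mm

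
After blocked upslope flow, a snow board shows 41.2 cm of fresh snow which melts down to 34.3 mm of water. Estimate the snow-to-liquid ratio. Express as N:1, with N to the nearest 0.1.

ratio ≈ 12.0

Ratio = snow depth / SWE = 412 mm / 34.3 mm = 12.0, i.e. 12.0:1.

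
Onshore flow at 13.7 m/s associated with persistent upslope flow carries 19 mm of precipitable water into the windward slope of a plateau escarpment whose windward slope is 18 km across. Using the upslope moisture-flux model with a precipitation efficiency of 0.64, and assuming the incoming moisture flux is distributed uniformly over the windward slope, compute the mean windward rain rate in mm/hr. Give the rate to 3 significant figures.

Incoming column moisture flux per unit ridge length: F = V × PW = 13.7 × 19 = 260.3 mm·m/s.
Spread over the 18 km slope with efficiency ε = 0.64: R = ε·F/W = 0.64 × 260.3 / 18000 m = 9.255e-03 mm/s.
R = 9.255e-03 × 3600 = 33.3 mm/hr.

R ≈ 33.3 mm/hr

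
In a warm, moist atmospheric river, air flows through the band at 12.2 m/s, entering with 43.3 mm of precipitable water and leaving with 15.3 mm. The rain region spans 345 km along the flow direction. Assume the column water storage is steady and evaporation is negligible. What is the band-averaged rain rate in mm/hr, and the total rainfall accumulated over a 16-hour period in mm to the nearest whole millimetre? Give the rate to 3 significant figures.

R ≈ 3.56 mm/hr; total ≈ 57 mm

Column moisture flux per unit crosswind length is F = V × PW.
Inflow: F_in = 12.2 × 43.3 = 528.26 mm·m/s
Outflow: F_out = 12.2 × 15.3 = 186.66 mm·m/s
Steady-state rate R = (F_in − F_out)/L = (528.26 − 186.66) / 345000 m = 9.901e-04 mm/s.
R = 9.901e-04 × 3600 = 3.56 mm/hr.
Over 16 h: total = 3.56 × 16 = 56.96 ≈ 57 mm.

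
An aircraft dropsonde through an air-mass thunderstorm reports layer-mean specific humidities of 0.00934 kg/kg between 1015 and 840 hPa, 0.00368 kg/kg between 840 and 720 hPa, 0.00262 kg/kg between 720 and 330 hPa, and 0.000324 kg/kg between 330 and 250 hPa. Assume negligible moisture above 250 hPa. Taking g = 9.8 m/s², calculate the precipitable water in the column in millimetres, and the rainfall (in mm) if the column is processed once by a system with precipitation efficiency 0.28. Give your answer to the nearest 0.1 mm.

Precipitable water is the column-integrated vapour mass per unit area: PW = (1/g) Σ q̄ Δp, with q in kg/kg and Δp in Pa (1 kg/m² of water = 1 mm).
Layer 1015–840 hPa: Δp = 175 hPa = 17500 Pa, q̄ = 0.00934 kg/kg → 0.00934 × 17500 / 9.8 = 16.68 mm
Layer 840–720 hPa: Δp = 120 hPa = 12000 Pa, q̄ = 0.00368 kg/kg → 0.00368 × 12000 / 9.8 = 4.51 mm
Layer 720–330 hPa: Δp = 390 hPa = 39000 Pa, q̄ = 0.00262 kg/kg → 0.00262 × 39000 / 9.8 = 10.43 mm
Layer 330–250 hPa: Δp = 80 hPa = 8000 Pa, q̄ = 0.000324 kg/kg → 0.000324 × 8000 / 9.8 = 0.26 mm
PW = 16.68 + 4.51 + 10.43 + 0.26 = 31.88 ≈ 31.9 mm.
Rainfall = ε × PW = 0.28 × 31.9 = 8.9 mm.

PW ≈ 31.9 mm; rainfall ≈ 8.9 mm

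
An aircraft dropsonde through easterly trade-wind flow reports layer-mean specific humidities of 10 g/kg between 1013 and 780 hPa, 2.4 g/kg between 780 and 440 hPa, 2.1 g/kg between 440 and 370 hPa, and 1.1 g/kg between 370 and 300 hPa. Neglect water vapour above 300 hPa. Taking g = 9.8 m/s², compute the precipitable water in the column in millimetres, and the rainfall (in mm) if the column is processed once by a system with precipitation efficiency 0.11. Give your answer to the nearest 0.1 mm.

Precipitable water is the column-integrated vapour mass per unit area: PW = (1/g) Σ q̄ Δp, with q in kg/kg and Δp in Pa (1 kg/m² of water = 1 mm).
Layer 1013–780 hPa: Δp = 233 hPa = 23300 Pa, q̄ = 0.01 kg/kg → 0.01 × 23300 / 9.8 = 23.78 mm
Layer 780–440 hPa: Δp = 340 hPa = 34000 Pa, q̄ = 0.0024 kg/kg → 0.0024 × 34000 / 9.8 = 8.33 mm
Layer 440–370 hPa: Δp = 70 hPa = 7000 Pa, q̄ = 0.0021 kg/kg → 0.0021 × 7000 / 9.8 = 1.50 mm
Layer 370–300 hPa: Δp = 70 hPa = 7000 Pa, q̄ = 0.0011 kg/kg → 0.0011 × 7000 / 9.8 = 0.79 mm
PW = 23.78 + 8.33 + 1.50 + 0.79 = 34.40 ≈ 34.4 mm.
Rainfall = ε × PW = 0.11 × 34.4 = 3.8 mm.

PW ≈ 34.4 mm; rainfall ≈ 3.8 mm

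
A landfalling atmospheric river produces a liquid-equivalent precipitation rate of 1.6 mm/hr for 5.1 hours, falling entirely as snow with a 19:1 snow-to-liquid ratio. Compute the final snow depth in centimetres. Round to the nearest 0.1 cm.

snow depth ≈ 15.5 cm

Liquid-equivalent depth = 1.6 × 5.1 = 8.16 mm.
Snow depth = 8.16 mm × 19 = 155.04 mm = 15.5 cm.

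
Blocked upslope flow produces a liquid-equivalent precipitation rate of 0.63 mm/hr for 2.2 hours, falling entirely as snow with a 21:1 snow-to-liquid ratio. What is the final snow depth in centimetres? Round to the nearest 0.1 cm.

snow depth ≈ 2.9 cm

Liquid-equivalent depth = 0.63 × 2.2 = 1.386 mm.
Snow depth = 1.386 mm × 21 = 29.106 mm = 2.9 cm.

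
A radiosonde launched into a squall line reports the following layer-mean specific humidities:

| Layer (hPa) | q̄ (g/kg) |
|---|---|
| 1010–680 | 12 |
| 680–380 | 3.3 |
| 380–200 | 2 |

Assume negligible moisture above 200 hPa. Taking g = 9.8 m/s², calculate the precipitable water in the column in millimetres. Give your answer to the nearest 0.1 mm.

Precipitable water is the column-integrated vapour mass per unit area: PW = (1/g) Σ q̄ Δp, with q in kg/kg and Δp in Pa (1 kg/m² of water = 1 mm).
Layer 1010–680 hPa: Δp = 330 hPa = 33000 Pa, q̄ = 0.012 kg/kg → 0.012 × 33000 / 9.8 = 40.41 mm
Layer 680–380 hPa: Δp = 300 hPa = 30000 Pa, q̄ = 0.0033 kg/kg → 0.0033 × 30000 / 9.8 = 10.10 mm
Layer 380–200 hPa: Δp = 180 hPa = 18000 Pa, q̄ = 0.002 kg/kg → 0.002 × 18000 / 9.8 = 3.67 mm
PW = 40.41 + 10.10 + 3.67 = 54.18 ≈ 54.2 mm.

PW ≈ 54.2 mm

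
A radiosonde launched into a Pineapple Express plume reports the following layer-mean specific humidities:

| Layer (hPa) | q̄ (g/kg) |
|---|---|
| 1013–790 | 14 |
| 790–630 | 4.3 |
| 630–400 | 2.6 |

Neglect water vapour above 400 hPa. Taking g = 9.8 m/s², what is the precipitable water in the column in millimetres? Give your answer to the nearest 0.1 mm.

PW ≈ 45.0 mm

Precipitable water is the column-integrated vapour mass per unit area: PW = (1/g) Σ q̄ Δp, with q in kg/kg and Δp in Pa (1 kg/m² of water = 1 mm).
Layer 1013–790 hPa: Δp = 223 hPa = 22300 Pa, q̄ = 0.014 kg/kg → 0.014 × 22300 / 9.8 = 31.86 mm
Layer 790–630 hPa: Δp = 160 hPa = 16000 Pa, q̄ = 0.0043 kg/kg → 0.0043 × 16000 / 9.8 = 7.02 mm
Layer 630–400 hPa: Δp = 230 hPa = 23000 Pa, q̄ = 0.0026 kg/kg → 0.0026 × 23000 / 9.8 = 6.10 mm
PW = 31.86 + 7.02 + 6.10 = 44.98 ≈ 45.0 mm.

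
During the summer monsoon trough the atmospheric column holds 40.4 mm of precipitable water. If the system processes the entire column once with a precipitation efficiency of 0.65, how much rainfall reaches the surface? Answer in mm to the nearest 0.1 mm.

rainfall ≈ 26.3 mm

Rainfall = ε × PW = 0.65 × 40.4 = 26.3 mm.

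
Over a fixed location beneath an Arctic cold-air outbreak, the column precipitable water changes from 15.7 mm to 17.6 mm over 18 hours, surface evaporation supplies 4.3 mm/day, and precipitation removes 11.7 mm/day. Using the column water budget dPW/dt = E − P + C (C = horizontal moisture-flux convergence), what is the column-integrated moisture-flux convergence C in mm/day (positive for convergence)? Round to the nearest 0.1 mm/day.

dPW/dt = (17.6 − 15.7) mm / (18/24 day) = +2.533 mm/day.
C = dPW/dt − E + P = (+2.533) − 4.3 + 11.7 = 9.9 mm/day.

C ≈ 9.9 mm/day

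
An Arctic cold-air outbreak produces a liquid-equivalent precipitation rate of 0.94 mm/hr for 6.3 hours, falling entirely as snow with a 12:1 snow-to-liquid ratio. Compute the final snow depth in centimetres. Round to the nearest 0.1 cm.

Liquid-equivalent depth = 0.94 × 6.3 = 5.922 mm.
Snow depth = 5.922 mm × 12 = 71.064 mm = 7.1 cm.

snow depth ≈ 7.1 cm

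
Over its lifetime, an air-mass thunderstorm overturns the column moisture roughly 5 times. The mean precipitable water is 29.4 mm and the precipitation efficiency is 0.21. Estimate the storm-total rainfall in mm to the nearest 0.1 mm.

rainfall ≈ 30.9 mm

Each cycle deposits ε × PW = 0.21 × 29.4 = 6.174 mm.
Over 5 cycles: 5 × 6.174 = 30.9 mm.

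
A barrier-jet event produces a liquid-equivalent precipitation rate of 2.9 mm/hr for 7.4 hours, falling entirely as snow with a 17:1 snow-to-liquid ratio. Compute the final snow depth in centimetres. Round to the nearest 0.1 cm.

snow depth ≈ 36.5 cm

Liquid-equivalent depth = 2.9 × 7.4 = 21.46 mm.
Snow depth = 21.46 mm × 17 = 364.82 mm = 36.5 cm.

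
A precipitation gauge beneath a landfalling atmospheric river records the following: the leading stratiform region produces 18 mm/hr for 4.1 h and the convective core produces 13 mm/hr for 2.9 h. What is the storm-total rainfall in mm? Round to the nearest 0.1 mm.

total ≈ 111.5 mm

Total = Σ Rᵢ Δtᵢ = 18 × 4.1 + 13 × 2.9
      = 73.8 + 37.7 = 111.5 mm.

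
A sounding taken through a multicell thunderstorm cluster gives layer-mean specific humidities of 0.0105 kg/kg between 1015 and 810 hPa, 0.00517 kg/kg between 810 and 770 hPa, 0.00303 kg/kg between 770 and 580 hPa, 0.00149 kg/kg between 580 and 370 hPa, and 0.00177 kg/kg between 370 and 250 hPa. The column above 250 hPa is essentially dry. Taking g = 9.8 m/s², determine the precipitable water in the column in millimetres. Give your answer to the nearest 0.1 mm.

PW ≈ 35.3 mm

Precipitable water is the column-integrated vapour mass per unit area: PW = (1/g) Σ q̄ Δp, with q in kg/kg and Δp in Pa (1 kg/m² of water = 1 mm).
Layer 1015–810 hPa: Δp = 205 hPa = 20500 Pa, q̄ = 0.0105 kg/kg → 0.0105 × 20500 / 9.8 = 21.96 mm
Layer 810–770 hPa: Δp = 40 hPa = 4000 Pa, q̄ = 0.00517 kg/kg → 0.00517 × 4000 / 9.8 = 2.11 mm
Layer 770–580 hPa: Δp = 190 hPa = 19000 Pa, q̄ = 0.00303 kg/kg → 0.00303 × 19000 / 9.8 = 5.87 mm
Layer 580–370 hPa: Δp = 210 hPa = 21000 Pa, q̄ = 0.00149 kg/kg → 0.00149 × 21000 / 9.8 = 3.19 mm
Layer 370–250 hPa: Δp = 120 hPa = 12000 Pa, q̄ = 0.00177 kg/kg → 0.00177 × 12000 / 9.8 = 2.17 mm
PW = 21.96 + 2.11 + 5.87 + 3.19 + 2.17 = 35.30 ≈ 35.3 mm.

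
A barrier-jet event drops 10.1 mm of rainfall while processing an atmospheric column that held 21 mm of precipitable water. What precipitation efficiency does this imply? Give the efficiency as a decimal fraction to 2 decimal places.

ε ≈ 0.48

ε = rainfall / PW = 10.1 / 21 = 0.48.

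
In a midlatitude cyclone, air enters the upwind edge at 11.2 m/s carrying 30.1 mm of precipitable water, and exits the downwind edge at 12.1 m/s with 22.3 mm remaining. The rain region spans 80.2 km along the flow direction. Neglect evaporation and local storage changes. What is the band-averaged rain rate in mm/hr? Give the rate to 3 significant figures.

R ≈ 3.02 mm/hr

Column moisture flux per unit crosswind length is F = V × PW.
Inflow: F_in = 11.2 × 30.1 = 337.12 mm·m/s
Outflow: F_out = 12.1 × 22.3 = 269.83 mm·m/s
Steady-state rate R = (F_in − F_out)/L = (337.12 − 269.83) / 80200 m = 8.390e-04 mm/s.
R = 8.390e-04 × 3600 = 3.02 mm/hr.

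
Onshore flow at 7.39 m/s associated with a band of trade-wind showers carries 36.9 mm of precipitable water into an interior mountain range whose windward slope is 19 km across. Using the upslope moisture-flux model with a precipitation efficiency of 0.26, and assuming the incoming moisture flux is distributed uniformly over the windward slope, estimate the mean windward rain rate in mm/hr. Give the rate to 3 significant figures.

R ≈ 13.4 mm/hr

Incoming column moisture flux per unit ridge length: F = V × PW = 7.39 × 36.9 = 272.691 mm·m/s.
Spread over the 19 km slope with efficiency ε = 0.26: R = ε·F/W = 0.26 × 272.691 / 19000 m = 3.732e-03 mm/s.
R = 3.732e-03 × 3600 = 13.4 mm/hr.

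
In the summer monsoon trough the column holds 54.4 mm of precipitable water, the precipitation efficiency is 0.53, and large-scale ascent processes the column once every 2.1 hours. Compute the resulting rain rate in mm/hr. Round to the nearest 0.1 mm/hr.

Each overturning extracts ε × PW = 0.53 × 54.4 = 28.832 mm.
Rate = ε·PW / τ = 28.832 / 2.1 h = 13.7 mm/hr.

R ≈ 13.7 mm/hr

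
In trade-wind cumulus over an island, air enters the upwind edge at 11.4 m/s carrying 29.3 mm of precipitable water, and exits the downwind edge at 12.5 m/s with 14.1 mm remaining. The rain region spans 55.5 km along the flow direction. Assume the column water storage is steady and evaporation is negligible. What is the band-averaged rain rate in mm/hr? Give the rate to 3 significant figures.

R ≈ 10.2 mm/hr

Column moisture flux per unit crosswind length is F = V × PW.
Inflow: F_in = 11.4 × 29.3 = 334.02 mm·m/s
Outflow: F_out = 12.5 × 14.1 = 176.25 mm·m/s
Steady-state rate R = (F_in − F_out)/L = (334.02 − 176.25) / 55500 m = 2.843e-03 mm/s.
R = 2.843e-03 × 3600 = 10.2 mm/hr.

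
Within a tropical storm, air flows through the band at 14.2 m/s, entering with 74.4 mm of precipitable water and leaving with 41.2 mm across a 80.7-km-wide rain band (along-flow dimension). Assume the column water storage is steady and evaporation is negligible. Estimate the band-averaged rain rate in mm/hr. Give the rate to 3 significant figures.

Column moisture flux per unit crosswind length is F = V × PW.
Inflow: F_in = 14.2 × 74.4 = 1056.48 mm·m/s
Outflow: F_out = 14.2 × 41.2 = 585.04 mm·m/s
Steady-state rate R = (F_in − F_out)/L = (1056.48 − 585.04) / 80700 m = 5.842e-03 mm/s.
R = 5.842e-03 × 3600 = 21.0 mm/hr.

R ≈ 21.0 mm/hr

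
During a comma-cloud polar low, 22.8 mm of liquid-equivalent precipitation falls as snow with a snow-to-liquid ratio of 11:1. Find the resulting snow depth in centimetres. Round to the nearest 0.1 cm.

Snow depth = liquid × ratio = 22.8 mm × 11 = 250.8 mm = 25.1 cm.

snow depth ≈ 25.1 cm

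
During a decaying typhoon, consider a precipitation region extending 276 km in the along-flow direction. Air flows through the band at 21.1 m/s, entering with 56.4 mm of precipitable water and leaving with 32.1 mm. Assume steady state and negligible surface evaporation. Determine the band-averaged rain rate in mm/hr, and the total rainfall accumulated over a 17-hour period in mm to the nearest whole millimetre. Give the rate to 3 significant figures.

Column moisture flux per unit crosswind length is F = V × PW.
Inflow: F_in = 21.1 × 56.4 = 1190.04 mm·m/s
Outflow: F_out = 21.1 × 32.1 = 677.31 mm·m/s
Steady-state rate R = (F_in − F_out)/L = (1190.04 − 677.31) / 276000 m = 1.858e-03 mm/s.
R = 1.858e-03 × 3600 = 6.69 mm/hr.
Over 17 h: total = 6.69 × 17 = 113.73 ≈ 114 mm.

R ≈ 6.69 mm/hr; total ≈ 114 mm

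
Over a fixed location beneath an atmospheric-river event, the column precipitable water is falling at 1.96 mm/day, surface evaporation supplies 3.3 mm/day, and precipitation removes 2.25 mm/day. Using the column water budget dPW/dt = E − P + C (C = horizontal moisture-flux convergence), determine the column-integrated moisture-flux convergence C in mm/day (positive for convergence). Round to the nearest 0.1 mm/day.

dPW/dt = -1.96 mm/day.
C = dPW/dt − E + P = (-1.96) − 3.3 + 2.25 = -3.0 mm/day.

C ≈ -3.0 mm/day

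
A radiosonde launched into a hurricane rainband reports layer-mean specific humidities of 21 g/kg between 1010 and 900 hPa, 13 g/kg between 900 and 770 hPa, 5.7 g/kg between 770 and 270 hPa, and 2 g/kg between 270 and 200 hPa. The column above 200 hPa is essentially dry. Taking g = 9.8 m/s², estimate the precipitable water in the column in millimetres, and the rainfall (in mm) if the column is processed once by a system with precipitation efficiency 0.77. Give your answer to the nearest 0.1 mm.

PW ≈ 71.3 mm; rainfall ≈ 54.9 mm

Precipitable water is the column-integrated vapour mass per unit area: PW = (1/g) Σ q̄ Δp, with q in kg/kg and Δp in Pa (1 kg/m² of water = 1 mm).
Layer 1010–900 hPa: Δp = 110 hPa = 11000 Pa, q̄ = 0.021 kg/kg → 0.021 × 11000 / 9.8 = 23.57 mm
Layer 900–770 hPa: Δp = 130 hPa = 13000 Pa, q̄ = 0.013 kg/kg → 0.013 × 13000 / 9.8 = 17.24 mm
Layer 770–270 hPa: Δp = 500 hPa = 50000 Pa, q̄ = 0.0057 kg/kg → 0.0057 × 50000 / 9.8 = 29.08 mm
Layer 270–200 hPa: Δp = 70 hPa = 7000 Pa, q̄ = 0.002 kg/kg → 0.002 × 7000 / 9.8 = 1.43 mm
PW = 23.57 + 17.24 + 29.08 + 1.43 = 71.32 ≈ 71.3 mm.
Rainfall = ε × PW = 0.77 × 71.3 = 54.9 mm.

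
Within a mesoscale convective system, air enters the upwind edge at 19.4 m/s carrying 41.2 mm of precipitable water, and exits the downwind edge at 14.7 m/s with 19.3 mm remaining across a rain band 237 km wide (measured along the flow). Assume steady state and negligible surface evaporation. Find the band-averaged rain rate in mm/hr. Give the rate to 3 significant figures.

Column moisture flux per unit crosswind length is F = V × PW.
Inflow: F_in = 19.4 × 41.2 = 799.28 mm·m/s
Outflow: F_out = 14.7 × 19.3 = 283.71 mm·m/s
Steady-state rate R = (F_in − F_out)/L = (799.28 − 283.71) / 237000 m = 2.175e-03 mm/s.
R = 2.175e-03 × 3600 = 7.83 mm/hr.

R ≈ 7.83 mm/hr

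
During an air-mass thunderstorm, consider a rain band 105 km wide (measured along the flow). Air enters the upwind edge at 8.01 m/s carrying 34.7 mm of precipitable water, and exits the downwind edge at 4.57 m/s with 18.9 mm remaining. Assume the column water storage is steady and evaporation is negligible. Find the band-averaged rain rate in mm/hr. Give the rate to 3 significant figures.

R ≈ 6.57 mm/hr

Column moisture flux per unit crosswind length is F = V × PW.
Inflow: F_in = 8.01 × 34.7 = 277.947 mm·m/s
Outflow: F_out = 4.57 × 18.9 = 86.373 mm·m/s
Steady-state rate R = (F_in − F_out)/L = (277.947 − 86.373) / 105000 m = 1.825e-03 mm/s.
R = 1.825e-03 × 3600 = 6.57 mm/hr.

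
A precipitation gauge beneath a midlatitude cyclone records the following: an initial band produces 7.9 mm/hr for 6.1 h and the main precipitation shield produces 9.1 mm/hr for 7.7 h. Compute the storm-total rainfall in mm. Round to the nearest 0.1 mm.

Total = Σ Rᵢ Δtᵢ = 7.9 × 6.1 + 9.1 × 7.7
      = 48.19 + 70.07 = 118.3 mm.

total ≈ 118.3 mm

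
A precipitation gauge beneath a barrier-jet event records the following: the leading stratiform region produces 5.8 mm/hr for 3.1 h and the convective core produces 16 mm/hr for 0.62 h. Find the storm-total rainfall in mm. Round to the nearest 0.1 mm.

total ≈ 27.9 mm

Total = Σ Rᵢ Δtᵢ = 5.8 × 3.1 + 16 × 0.62
      = 17.98 + 9.92 = 27.9 mm.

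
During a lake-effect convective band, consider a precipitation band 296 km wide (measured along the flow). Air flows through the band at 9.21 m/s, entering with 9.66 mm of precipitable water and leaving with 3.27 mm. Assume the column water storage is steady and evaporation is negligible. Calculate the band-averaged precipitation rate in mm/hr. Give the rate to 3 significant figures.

R ≈ 0.716 mm/hr

Column moisture flux per unit crosswind length is F = V × PW.
Inflow: F_in = 9.21 × 9.66 = 88.9686 mm·m/s
Outflow: F_out = 9.21 × 3.27 = 30.1167 mm·m/s
Steady-state rate R = (F_in − F_out)/L = (88.9686 − 30.1167) / 296000 m = 1.988e-04 mm/s.
R = 1.988e-04 × 3600 = 0.716 mm/hr.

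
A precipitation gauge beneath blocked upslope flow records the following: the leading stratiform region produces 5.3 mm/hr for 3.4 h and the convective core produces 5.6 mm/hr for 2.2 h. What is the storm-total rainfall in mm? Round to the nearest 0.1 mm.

total ≈ 30.3 mm

Total = Σ Rᵢ Δtᵢ = 5.3 × 3.4 + 5.6 × 2.2
      = 18.02 + 12.32 = 30.3 mm.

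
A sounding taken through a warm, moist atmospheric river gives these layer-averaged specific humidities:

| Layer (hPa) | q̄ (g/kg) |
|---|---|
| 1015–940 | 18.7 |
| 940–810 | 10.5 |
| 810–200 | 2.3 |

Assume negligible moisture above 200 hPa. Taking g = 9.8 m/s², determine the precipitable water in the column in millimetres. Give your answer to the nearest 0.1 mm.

Precipitable water is the column-integrated vapour mass per unit area: PW = (1/g) Σ q̄ Δp, with q in kg/kg and Δp in Pa (1 kg/m² of water = 1 mm).
Layer 1015–940 hPa: Δp = 75 hPa = 7500 Pa, q̄ = 0.0187 kg/kg → 0.0187 × 7500 / 9.8 = 14.31 mm
Layer 940–810 hPa: Δp = 130 hPa = 13000 Pa, q̄ = 0.0105 kg/kg → 0.0105 × 13000 / 9.8 = 13.93 mm
Layer 810–200 hPa: Δp = 610 hPa = 61000 Pa, q̄ = 0.0023 kg/kg → 0.0023 × 61000 / 9.8 = 14.32 mm
PW = 14.31 + 13.93 + 14.32 = 42.56 ≈ 42.6 mm.

PW ≈ 42.6 mm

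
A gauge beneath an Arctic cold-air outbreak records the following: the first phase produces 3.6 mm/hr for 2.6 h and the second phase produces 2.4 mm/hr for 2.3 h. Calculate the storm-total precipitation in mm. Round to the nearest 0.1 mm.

Total = Σ Rᵢ Δtᵢ = 3.6 × 2.6 + 2.4 × 2.3
      = 9.36 + 5.52 = 14.9 mm.

total ≈ 14.9 mm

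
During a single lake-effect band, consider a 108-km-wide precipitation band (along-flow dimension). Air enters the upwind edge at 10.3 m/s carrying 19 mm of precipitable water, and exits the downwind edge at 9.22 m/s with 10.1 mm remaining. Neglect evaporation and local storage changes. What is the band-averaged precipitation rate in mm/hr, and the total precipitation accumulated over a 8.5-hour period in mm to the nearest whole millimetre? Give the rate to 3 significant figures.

Column moisture flux per unit crosswind length is F = V × PW.
Inflow: F_in = 10.3 × 19 = 195.7 mm·m/s
Outflow: F_out = 9.22 × 10.1 = 93.122 mm·m/s
Steady-state rate R = (F_in − F_out)/L = (195.7 − 93.122) / 108000 m = 9.498e-04 mm/s.
R = 9.498e-04 × 3600 = 3.42 mm/hr.
Over 8.5 h: total = 3.42 × 8.5 = 29.07 ≈ 29 mm.

R ≈ 3.42 mm/hr; total ≈ 29 mm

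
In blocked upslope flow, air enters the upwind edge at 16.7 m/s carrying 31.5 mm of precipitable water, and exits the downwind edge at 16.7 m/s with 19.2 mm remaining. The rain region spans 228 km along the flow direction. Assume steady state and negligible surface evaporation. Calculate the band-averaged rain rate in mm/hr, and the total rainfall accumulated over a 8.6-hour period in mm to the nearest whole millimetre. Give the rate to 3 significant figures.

Column moisture flux per unit crosswind length is F = V × PW.
Inflow: F_in = 16.7 × 31.5 = 526.05 mm·m/s
Outflow: F_out = 16.7 × 19.2 = 320.64 mm·m/s
Steady-state rate R = (F_in − F_out)/L = (526.05 − 320.64) / 228000 m = 9.009e-04 mm/s.
R = 9.009e-04 × 3600 = 3.24 mm/hr.
Over 8.6 h: total = 3.24 × 8.6 = 27.864 ≈ 28 mm.

R ≈ 3.24 mm/hr; total ≈ 28 mm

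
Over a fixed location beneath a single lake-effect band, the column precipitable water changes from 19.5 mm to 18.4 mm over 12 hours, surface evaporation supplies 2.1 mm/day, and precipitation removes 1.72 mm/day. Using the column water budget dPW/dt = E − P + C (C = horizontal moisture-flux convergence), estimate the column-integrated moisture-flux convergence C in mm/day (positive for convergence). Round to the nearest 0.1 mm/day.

dPW/dt = (18.4 − 19.5) mm / (12/24 day) = -2.200 mm/day.
C = dPW/dt − E + P = (-2.200) − 2.1 + 1.72 = -2.6 mm/day.

C ≈ -2.6 mm/day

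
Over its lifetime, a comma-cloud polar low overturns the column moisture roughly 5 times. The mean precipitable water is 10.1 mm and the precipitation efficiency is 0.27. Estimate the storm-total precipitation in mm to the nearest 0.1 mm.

Each cycle deposits ε × PW = 0.27 × 10.1 = 2.727 mm.
Over 5 cycles: 5 × 2.727 = 13.6 mm.

precipitation ≈ 13.6 mm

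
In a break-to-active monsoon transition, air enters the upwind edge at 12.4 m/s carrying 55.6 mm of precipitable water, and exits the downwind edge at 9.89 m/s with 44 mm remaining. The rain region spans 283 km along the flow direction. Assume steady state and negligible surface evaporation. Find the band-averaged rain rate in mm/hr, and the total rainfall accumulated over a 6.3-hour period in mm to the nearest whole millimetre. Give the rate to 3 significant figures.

Column moisture flux per unit crosswind length is F = V × PW.
Inflow: F_in = 12.4 × 55.6 = 689.44 mm·m/s
Outflow: F_out = 9.89 × 44 = 435.16 mm·m/s
Steady-state rate R = (F_in − F_out)/L = (689.44 − 435.16) / 283000 m = 8.985e-04 mm/s.
R = 8.985e-04 × 3600 = 3.23 mm/hr.
Over 6.3 h: total = 3.23 × 6.3 = 20.349 ≈ 20 mm.

R ≈ 3.23 mm/hr; total ≈ 20 mm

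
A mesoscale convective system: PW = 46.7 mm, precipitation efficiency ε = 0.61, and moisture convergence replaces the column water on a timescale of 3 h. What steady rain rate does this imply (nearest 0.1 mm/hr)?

R ≈ 9.5 mm/hr

Each overturning extracts ε × PW = 0.61 × 46.7 = 28.487 mm.
Rate = ε·PW / τ = 28.487 / 3 h = 9.5 mm/hr.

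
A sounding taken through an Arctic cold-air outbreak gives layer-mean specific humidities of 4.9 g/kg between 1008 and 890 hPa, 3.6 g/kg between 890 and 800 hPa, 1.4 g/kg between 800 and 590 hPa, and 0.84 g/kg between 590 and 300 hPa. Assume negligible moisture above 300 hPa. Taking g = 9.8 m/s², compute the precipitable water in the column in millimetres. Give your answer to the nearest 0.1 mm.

PW ≈ 14.7 mm

Precipitable water is the column-integrated vapour mass per unit area: PW = (1/g) Σ q̄ Δp, with q in kg/kg and Δp in Pa (1 kg/m² of water = 1 mm).
Layer 1008–890 hPa: Δp = 118 hPa = 11800 Pa, q̄ = 0.0049 kg/kg → 0.0049 × 11800 / 9.8 = 5.90 mm
Layer 890–800 hPa: Δp = 90 hPa = 9000 Pa, q̄ = 0.0036 kg/kg → 0.0036 × 9000 / 9.8 = 3.31 mm
Layer 800–590 hPa: Δp = 210 hPa = 21000 Pa, q̄ = 0.0014 kg/kg → 0.0014 × 21000 / 9.8 = 3.00 mm
Layer 590–300 hPa: Δp = 290 hPa = 29000 Pa, q̄ = 0.00084 kg/kg → 0.00084 × 29000 / 9.8 = 2.49 mm
PW = 5.90 + 3.31 + 3.00 + 2.49 = 14.70 ≈ 14.7 mm.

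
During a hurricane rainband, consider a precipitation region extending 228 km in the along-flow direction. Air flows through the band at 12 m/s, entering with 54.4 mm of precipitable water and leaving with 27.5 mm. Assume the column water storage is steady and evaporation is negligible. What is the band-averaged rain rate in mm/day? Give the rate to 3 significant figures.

Column moisture flux per unit crosswind length is F = V × PW.
Inflow: F_in = 12 × 54.4 = 652.8 mm·m/s
Outflow: F_out = 12 × 27.5 = 330 mm·m/s
Steady-state rate R = (F_in − F_out)/L = (652.8 − 330) / 228000 m = 1.416e-03 mm/s.
R = 1.416e-03 × 3600 × 24 = 122 mm/day.

R ≈ 122 mm/day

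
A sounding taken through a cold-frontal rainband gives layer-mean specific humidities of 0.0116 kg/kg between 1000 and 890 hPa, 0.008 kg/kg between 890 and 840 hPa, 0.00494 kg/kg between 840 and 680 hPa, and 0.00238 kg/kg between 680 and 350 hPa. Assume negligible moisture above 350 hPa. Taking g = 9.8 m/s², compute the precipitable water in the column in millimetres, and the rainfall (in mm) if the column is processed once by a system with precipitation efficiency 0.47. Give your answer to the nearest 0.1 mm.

Precipitable water is the column-integrated vapour mass per unit area: PW = (1/g) Σ q̄ Δp, with q in kg/kg and Δp in Pa (1 kg/m² of water = 1 mm).
Layer 1000–890 hPa: Δp = 110 hPa = 11000 Pa, q̄ = 0.0116 kg/kg → 0.0116 × 11000 / 9.8 = 13.02 mm
Layer 890–840 hPa: Δp = 50 hPa = 5000 Pa, q̄ = 0.008 kg/kg → 0.008 × 5000 / 9.8 = 4.08 mm
Layer 840–680 hPa: Δp = 160 hPa = 16000 Pa, q̄ = 0.00494 kg/kg → 0.00494 × 16000 / 9.8 = 8.07 mm
Layer 680–350 hPa: Δp = 330 hPa = 33000 Pa, q̄ = 0.00238 kg/kg → 0.00238 × 33000 / 9.8 = 8.01 mm
PW = 13.02 + 4.08 + 8.07 + 8.01 = 33.18 ≈ 33.2 mm.
Rainfall = ε × PW = 0.47 × 33.2 = 15.6 mm.

PW ≈ 33.2 mm; rainfall ≈ 15.6 mm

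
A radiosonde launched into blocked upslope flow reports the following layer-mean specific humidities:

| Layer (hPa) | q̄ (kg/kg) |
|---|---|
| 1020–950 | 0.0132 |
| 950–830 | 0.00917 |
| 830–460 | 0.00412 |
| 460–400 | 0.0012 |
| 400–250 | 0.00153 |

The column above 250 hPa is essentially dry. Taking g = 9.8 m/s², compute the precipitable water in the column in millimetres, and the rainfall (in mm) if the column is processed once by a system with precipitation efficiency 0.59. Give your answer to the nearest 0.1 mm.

PW ≈ 39.3 mm; rainfall ≈ 23.2 mm

Precipitable water is the column-integrated vapour mass per unit area: PW = (1/g) Σ q̄ Δp, with q in kg/kg and Δp in Pa (1 kg/m² of water = 1 mm).
Layer 1020–950 hPa: Δp = 70 hPa = 7000 Pa, q̄ = 0.0132 kg/kg → 0.0132 × 7000 / 9.8 = 9.43 mm
Layer 950–830 hPa: Δp = 120 hPa = 12000 Pa, q̄ = 0.00917 kg/kg → 0.00917 × 12000 / 9.8 = 11.23 mm
Layer 830–460 hPa: Δp = 370 hPa = 37000 Pa, q̄ = 0.00412 kg/kg → 0.00412 × 37000 / 9.8 = 15.56 mm
Layer 460–400 hPa: Δp = 60 hPa = 6000 Pa, q̄ = 0.0012 kg/kg → 0.0012 × 6000 / 9.8 = 0.73 mm
Layer 400–250 hPa: Δp = 150 hPa = 15000 Pa, q̄ = 0.00153 kg/kg → 0.00153 × 15000 / 9.8 = 2.34 mm
PW = 9.43 + 11.23 + 15.56 + 0.73 + 2.34 = 39.29 ≈ 39.3 mm.
Rainfall = ε × PW = 0.59 × 39.3 = 23.2 mm.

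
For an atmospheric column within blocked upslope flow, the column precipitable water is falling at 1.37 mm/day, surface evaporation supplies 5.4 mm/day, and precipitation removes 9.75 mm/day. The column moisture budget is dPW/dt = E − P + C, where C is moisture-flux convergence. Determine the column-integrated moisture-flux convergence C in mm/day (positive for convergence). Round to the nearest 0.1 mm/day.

dPW/dt = -1.37 mm/day.
C = dPW/dt − E + P = (-1.37) − 5.4 + 9.75 = 3.0 mm/day.

C ≈ 3.0 mm/day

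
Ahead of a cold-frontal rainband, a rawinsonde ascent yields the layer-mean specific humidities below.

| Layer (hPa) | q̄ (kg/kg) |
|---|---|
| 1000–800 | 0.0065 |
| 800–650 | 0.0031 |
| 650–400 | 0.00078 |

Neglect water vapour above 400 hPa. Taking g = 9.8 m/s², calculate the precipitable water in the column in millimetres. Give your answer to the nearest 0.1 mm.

Precipitable water is the column-integrated vapour mass per unit area: PW = (1/g) Σ q̄ Δp, with q in kg/kg and Δp in Pa (1 kg/m² of water = 1 mm).
Layer 1000–800 hPa: Δp = 200 hPa = 20000 Pa, q̄ = 0.0065 kg/kg → 0.0065 × 20000 / 9.8 = 13.27 mm
Layer 800–650 hPa: Δp = 150 hPa = 15000 Pa, q̄ = 0.0031 kg/kg → 0.0031 × 15000 / 9.8 = 4.74 mm
Layer 650–400 hPa: Δp = 250 hPa = 25000 Pa, q̄ = 0.00078 kg/kg → 0.00078 × 25000 / 9.8 = 1.99 mm
PW = 13.27 + 4.74 + 1.99 = 20.00 ≈ 20.0 mm.

PW ≈ 20.0 mm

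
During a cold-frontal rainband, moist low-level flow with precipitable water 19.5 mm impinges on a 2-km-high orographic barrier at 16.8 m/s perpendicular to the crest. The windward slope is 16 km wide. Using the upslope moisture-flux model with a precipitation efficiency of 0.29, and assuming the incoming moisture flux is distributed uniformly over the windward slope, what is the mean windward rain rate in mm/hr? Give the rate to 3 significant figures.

Incoming column moisture flux per unit ridge length: F = V × PW = 16.8 × 19.5 = 327.6 mm·m/s.
Spread over the 16 km slope with efficiency ε = 0.29: R = ε·F/W = 0.29 × 327.6 / 16000 m = 5.938e-03 mm/s.
R = 5.938e-03 × 3600 = 21.4 mm/hr.

R ≈ 21.4 mm/hr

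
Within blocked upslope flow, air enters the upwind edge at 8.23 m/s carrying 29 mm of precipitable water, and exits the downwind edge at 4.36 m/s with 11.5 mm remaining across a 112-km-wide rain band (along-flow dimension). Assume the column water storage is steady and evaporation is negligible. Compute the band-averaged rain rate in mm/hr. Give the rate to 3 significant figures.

R ≈ 6.06 mm/hr

Column moisture flux per unit crosswind length is F = V × PW.
Inflow: F_in = 8.23 × 29 = 238.67 mm·m/s
Outflow: F_out = 4.36 × 11.5 = 50.14 mm·m/s
Steady-state rate R = (F_in − F_out)/L = (238.67 − 50.14) / 112000 m = 1.683e-03 mm/s.
R = 1.683e-03 × 3600 = 6.06 mm/hr.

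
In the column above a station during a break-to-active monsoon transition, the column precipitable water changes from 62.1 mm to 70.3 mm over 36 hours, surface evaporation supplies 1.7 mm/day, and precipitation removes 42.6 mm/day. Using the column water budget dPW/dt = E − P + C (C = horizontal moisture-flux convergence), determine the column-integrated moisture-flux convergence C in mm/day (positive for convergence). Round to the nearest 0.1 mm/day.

C ≈ 46.4 mm/day

dPW/dt = (70.3 − 62.1) mm / (36/24 day) = +5.467 mm/day.
C = dPW/dt − E + P = (+5.467) − 1.7 + 42.6 = 46.4 mm/day.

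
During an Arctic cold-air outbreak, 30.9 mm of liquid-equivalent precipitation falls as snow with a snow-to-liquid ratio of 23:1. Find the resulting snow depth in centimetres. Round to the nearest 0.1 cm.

snow depth ≈ 71.1 cm

Snow depth = liquid × ratio = 30.9 mm × 23 = 710.7 mm = 71.1 cm.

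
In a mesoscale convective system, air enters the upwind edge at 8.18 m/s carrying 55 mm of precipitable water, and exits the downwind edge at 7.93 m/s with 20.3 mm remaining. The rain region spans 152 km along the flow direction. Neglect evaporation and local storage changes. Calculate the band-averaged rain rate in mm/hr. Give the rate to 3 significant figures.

Column moisture flux per unit crosswind length is F = V × PW.
Inflow: F_in = 8.18 × 55 = 449.9 mm·m/s
Outflow: F_out = 7.93 × 20.3 = 160.979 mm·m/s
Steady-state rate R = (F_in − F_out)/L = (449.9 − 160.979) / 152000 m = 1.901e-03 mm/s.
R = 1.901e-03 × 3600 = 6.84 mm/hr.

R ≈ 6.84 mm/hr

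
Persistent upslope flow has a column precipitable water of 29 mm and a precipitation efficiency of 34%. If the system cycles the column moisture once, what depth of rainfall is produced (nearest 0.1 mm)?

rainfall ≈ 9.9 mm

Rainfall = ε × PW = 0.34 × 29 = 9.9 mm.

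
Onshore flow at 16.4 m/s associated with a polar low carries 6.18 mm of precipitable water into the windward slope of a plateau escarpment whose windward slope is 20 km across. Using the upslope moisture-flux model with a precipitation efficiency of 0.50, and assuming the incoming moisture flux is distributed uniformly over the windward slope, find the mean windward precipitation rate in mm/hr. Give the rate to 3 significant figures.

Incoming column moisture flux per unit ridge length: F = V × PW = 16.4 × 6.18 = 101.352 mm·m/s.
Spread over the 20 km slope with efficiency ε = 0.50: R = ε·F/W = 0.50 × 101.352 / 20000 m = 2.534e-03 mm/s.
R = 2.534e-03 × 3600 = 9.12 mm/hr.

R ≈ 9.12 mm/hr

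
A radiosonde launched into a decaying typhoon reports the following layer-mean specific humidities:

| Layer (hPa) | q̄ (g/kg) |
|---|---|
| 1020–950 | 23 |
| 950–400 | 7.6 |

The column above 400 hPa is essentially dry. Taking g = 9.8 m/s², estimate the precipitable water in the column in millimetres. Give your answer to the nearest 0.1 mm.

PW ≈ 59.1 mm

Precipitable water is the column-integrated vapour mass per unit area: PW = (1/g) Σ q̄ Δp, with q in kg/kg and Δp in Pa (1 kg/m² of water = 1 mm).
Layer 1020–950 hPa: Δp = 70 hPa = 7000 Pa, q̄ = 0.023 kg/kg → 0.023 × 7000 / 9.8 = 16.43 mm
Layer 950–400 hPa: Δp = 550 hPa = 55000 Pa, q̄ = 0.0076 kg/kg → 0.0076 × 55000 / 9.8 = 42.65 mm
PW = 16.43 + 42.65 = 59.08 ≈ 59.1 mm.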